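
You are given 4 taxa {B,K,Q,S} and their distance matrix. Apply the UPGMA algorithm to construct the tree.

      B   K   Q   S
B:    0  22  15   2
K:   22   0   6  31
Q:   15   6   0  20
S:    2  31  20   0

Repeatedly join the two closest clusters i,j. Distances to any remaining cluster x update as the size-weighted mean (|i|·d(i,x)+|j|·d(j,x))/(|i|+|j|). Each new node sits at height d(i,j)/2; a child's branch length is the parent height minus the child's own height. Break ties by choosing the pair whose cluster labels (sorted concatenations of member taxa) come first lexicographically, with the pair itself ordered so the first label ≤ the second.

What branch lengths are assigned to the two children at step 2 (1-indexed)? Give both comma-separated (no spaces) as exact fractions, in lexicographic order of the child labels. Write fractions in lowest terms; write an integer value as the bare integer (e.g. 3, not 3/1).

3,3

iteration 1: select B,S (d=2); attach at lengths (1, 1); label the merged cluster BS
  updated: d(BS,K)=53/2, d(BS,Q)=35/2
iteration 2: select K,Q (d=6); attach at lengths (3, 3); label the merged cluster KQ
  updated: d(BS,KQ)=22
iteration 3: select BS,KQ (d=22); attach at lengths (10, 8); label the merged cluster BKQS
final tree: ((B:1,S:1):10,(K:3,Q:3):8)
total length: 26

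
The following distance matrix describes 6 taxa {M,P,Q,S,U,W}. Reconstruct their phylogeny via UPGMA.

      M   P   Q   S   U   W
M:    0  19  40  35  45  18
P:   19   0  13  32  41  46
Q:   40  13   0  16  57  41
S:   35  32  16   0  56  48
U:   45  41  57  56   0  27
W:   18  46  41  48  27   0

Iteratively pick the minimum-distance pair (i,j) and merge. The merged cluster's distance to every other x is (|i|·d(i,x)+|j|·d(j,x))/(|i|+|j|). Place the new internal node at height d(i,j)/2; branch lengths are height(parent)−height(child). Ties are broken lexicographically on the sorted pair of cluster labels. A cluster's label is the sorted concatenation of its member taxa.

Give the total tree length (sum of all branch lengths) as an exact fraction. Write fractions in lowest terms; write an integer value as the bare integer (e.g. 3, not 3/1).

iteration 1: select P,Q (d=13); attach at lengths (13/2, 13/2); label the merged cluster PQ
  updated: d(M,PQ)=59/2, d(PQ,S)=24, d(PQ,U)=49, d(PQ,W)=87/2
iteration 2: select M,W (d=18); attach at lengths (9, 9); label the merged cluster MW
  updated: d(MW,PQ)=73/2, d(MW,S)=83/2, d(MW,U)=36
iteration 3: select PQ,S (d=24); attach at lengths (11/2, 12); label the merged cluster PQS
  updated: d(MW,PQS)=229/6, d(PQS,U)=154/3
iteration 4: select MW,U (d=36); attach at lengths (9, 18); label the merged cluster MUW
  updated: d(MUW,PQS)=383/9
iteration 5: select MUW,PQS (d=383/9); attach at lengths (59/18, 167/18); label the merged cluster MPQSUW
final tree: (((M:9,W:9):9,U:18):59/18,((P:13/2,Q:13/2):11/2,S:12):167/18)
total length: 1585/18

1585/18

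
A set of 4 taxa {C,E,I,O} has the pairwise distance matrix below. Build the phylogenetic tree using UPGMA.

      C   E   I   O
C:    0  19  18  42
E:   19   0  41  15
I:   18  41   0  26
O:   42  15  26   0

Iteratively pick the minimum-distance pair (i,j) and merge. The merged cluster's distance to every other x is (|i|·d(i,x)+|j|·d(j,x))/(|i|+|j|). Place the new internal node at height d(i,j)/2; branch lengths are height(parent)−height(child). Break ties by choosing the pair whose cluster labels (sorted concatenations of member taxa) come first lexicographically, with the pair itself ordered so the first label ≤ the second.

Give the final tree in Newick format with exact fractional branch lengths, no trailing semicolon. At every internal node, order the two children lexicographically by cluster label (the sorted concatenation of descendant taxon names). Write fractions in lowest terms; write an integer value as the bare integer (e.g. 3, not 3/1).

1. join E+O (d=15) ⇒ EO; edges |E|=15/2, |O|=15/2
  updated: d(C,EO)=61/2, d(EO,I)=67/2
2. join C+I (d=18) ⇒ CI; edges |C|=9, |I|=9
  updated: d(CI,EO)=32
3. join CI+EO (d=32) ⇒ CEIO; edges |CI|=7, |EO|=17/2
final tree: ((C:9,I:9):7,(E:15/2,O:15/2):17/2)
total length: 97/2

((C:9,I:9):7,(E:15/2,O:15/2):17/2)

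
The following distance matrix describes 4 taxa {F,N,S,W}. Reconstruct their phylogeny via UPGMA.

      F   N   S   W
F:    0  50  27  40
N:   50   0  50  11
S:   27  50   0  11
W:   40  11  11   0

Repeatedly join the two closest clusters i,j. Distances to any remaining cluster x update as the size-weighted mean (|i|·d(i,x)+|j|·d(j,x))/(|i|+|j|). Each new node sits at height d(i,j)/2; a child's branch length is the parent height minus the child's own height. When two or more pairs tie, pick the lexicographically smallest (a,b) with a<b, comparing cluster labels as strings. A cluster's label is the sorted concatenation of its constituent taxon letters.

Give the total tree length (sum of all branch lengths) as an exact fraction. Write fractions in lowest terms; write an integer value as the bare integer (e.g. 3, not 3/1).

227/4

iteration 1: select N,W (d=11); attach at lengths (11/2, 11/2); label the merged cluster NW
  updated: d(F,NW)=45, d(NW,S)=61/2
iteration 2: select F,S (d=27); attach at lengths (27/2, 27/2); label the merged cluster FS
  updated: d(FS,NW)=151/4
iteration 3: select FS,NW (d=151/4); attach at lengths (43/8, 107/8); label the merged cluster FNSW
final tree: ((F:27/2,S:27/2):43/8,(N:11/2,W:11/2):107/8)
total length: 227/4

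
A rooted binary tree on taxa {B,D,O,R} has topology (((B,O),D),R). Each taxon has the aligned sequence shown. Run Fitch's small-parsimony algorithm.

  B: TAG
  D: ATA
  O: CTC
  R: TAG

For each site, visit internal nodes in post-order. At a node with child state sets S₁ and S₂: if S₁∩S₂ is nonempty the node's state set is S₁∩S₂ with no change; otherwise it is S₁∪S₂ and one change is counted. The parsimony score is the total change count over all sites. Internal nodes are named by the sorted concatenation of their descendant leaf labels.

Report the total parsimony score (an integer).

6

[col 0] BO: children B:{T}, O:{C} ∪→ {C,T}; cost 1
[col 0] BDO: children BO:{C,T}, D:{A} ∪→ {A,C,T}; cost 1
[col 0] BDOR: children BDO:{A,C,T}, R:{T} ∩→ {T}; cost 0
[col 1] BO: children B:{A}, O:{T} ∪→ {A,T}; cost 1
[col 1] BDO: children BO:{A,T}, D:{T} ∩→ {T}; cost 0
[col 1] BDOR: children BDO:{T}, R:{A} ∪→ {A,T}; cost 1
[col 2] BO: children B:{G}, O:{C} ∪→ {C,G}; cost 1
[col 2] BDO: children BO:{C,G}, D:{A} ∪→ {A,C,G}; cost 1
[col 2] BDOR: children BDO:{A,C,G}, R:{G} ∩→ {G}; cost 0
per-site changes: [2, 2, 2]; total = 6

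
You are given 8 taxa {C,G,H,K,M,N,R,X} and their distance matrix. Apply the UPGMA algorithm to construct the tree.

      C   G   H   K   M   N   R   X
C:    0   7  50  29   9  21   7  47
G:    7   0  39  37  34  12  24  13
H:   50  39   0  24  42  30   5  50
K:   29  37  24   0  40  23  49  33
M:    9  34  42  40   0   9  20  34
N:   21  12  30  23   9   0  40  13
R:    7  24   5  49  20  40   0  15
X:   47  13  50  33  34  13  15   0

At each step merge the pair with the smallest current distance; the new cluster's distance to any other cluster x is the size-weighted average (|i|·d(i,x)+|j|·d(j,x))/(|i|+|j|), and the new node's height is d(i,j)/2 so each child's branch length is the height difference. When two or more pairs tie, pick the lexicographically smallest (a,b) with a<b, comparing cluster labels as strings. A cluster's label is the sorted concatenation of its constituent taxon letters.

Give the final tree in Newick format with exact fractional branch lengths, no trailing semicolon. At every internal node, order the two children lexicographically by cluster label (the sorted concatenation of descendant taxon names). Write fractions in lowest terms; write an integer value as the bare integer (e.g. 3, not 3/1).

iteration 1: select H,R (d=5); attach at lengths (5/2, 5/2); label the merged cluster HR
  updated: d(C,HR)=57/2, d(G,HR)=63/2, d(HR,K)=73/2, d(HR,M)=31, d(HR,N)=35, d(HR,X)=65/2
iteration 2: select C,G (d=7); attach at lengths (7/2, 7/2); label the merged cluster CG
  updated: d(CG,HR)=30, d(CG,K)=33, d(CG,M)=43/2, d(CG,N)=33/2, d(CG,X)=30
iteration 3: select M,N (d=9); attach at lengths (9/2, 9/2); label the merged cluster MN
  updated: d(CG,MN)=19, d(HR,MN)=33, d(K,MN)=63/2, d(MN,X)=47/2
iteration 4: select CG,MN (d=19); attach at lengths (6, 5); label the merged cluster CGMN
  updated: d(CGMN,HR)=63/2, d(CGMN,K)=129/4, d(CGMN,X)=107/4
iteration 5: select CGMN,X (d=107/4); attach at lengths (31/8, 107/8); label the merged cluster CGMNX
  updated: d(CGMNX,HR)=317/10, d(CGMNX,K)=162/5
iteration 6: select CGMNX,HR (d=317/10); attach at lengths (99/40, 267/20); label the merged cluster CGHMNRX
  updated: d(CGHMNRX,K)=235/7
iteration 7: select CGHMNRX,K (d=235/7); attach at lengths (131/140, 235/14); label the merged cluster CGHKMNRX
final tree: (((((C:7/2,G:7/2):6,(M:9/2,N:9/2):5):31/8,X:107/8):99/40,(H:5/2,R:5/2):267/20):131/140,K:235/14)
total length: 23183/280

(((((C:7/2,G:7/2):6,(M:9/2,N:9/2):5):31/8,X:107/8):99/40,(H:5/2,R:5/2):267/20):131/140,K:235/14)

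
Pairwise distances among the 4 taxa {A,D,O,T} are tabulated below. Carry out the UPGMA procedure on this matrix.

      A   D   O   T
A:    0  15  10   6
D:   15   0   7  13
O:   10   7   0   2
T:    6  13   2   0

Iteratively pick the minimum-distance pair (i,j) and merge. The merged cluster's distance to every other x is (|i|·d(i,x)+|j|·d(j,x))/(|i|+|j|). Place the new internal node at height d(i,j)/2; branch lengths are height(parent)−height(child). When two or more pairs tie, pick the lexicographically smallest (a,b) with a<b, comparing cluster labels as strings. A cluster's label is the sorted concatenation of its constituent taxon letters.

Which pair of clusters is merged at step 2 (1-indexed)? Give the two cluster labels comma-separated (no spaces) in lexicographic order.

step 1: merge (O,T) at d=2; branch lengths O→1, T→1; new cluster OT
  updated: d(A,OT)=8, d(D,OT)=10
step 2: merge (A,OT) at d=8; branch lengths A→4, OT→3; new cluster AOT
  updated: d(AOT,D)=35/3
step 3: merge (AOT,D) at d=35/3; branch lengths AOT→11/6, D→35/6; new cluster ADOT
final tree: ((A:4,(O:1,T:1):3):11/6,D:35/6)
total length: 50/3

A,OT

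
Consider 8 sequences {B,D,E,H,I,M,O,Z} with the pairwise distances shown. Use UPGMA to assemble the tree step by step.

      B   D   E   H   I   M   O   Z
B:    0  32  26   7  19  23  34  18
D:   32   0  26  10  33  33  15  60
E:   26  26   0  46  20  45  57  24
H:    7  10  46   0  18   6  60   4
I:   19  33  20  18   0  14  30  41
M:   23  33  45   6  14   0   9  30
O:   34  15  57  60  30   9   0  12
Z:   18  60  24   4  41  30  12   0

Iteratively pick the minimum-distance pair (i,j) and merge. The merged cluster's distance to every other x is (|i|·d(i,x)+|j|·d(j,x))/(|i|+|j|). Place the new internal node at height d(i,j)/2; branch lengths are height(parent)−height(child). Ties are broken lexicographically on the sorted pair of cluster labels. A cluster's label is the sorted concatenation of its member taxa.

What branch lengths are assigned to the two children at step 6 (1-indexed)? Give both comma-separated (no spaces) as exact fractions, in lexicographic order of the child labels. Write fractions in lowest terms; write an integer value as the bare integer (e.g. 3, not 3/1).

iteration 1: select H,Z (d=4); attach at lengths (2, 2); label the merged cluster HZ
  updated: d(B,HZ)=25/2, d(D,HZ)=35, d(E,HZ)=35, d(HZ,I)=59/2, d(HZ,M)=18, d(HZ,O)=36
iteration 2: select M,O (d=9); attach at lengths (9/2, 9/2); label the merged cluster MO
  updated: d(B,MO)=57/2, d(D,MO)=24, d(E,MO)=51, d(HZ,MO)=27, d(I,MO)=22
iteration 3: select B,HZ (d=25/2); attach at lengths (25/4, 17/4); label the merged cluster BHZ
  updated: d(BHZ,D)=34, d(BHZ,E)=32, d(BHZ,I)=26, d(BHZ,MO)=55/2
iteration 4: select E,I (d=20); attach at lengths (10, 10); label the merged cluster EI
  updated: d(BHZ,EI)=29, d(D,EI)=59/2, d(EI,MO)=73/2
iteration 5: select D,MO (d=24); attach at lengths (12, 15/2); label the merged cluster DMO
  updated: d(BHZ,DMO)=89/3, d(DMO,EI)=205/6
iteration 6: select BHZ,EI (d=29); attach at lengths (33/4, 9/2); label the merged cluster BEHIZ
  updated: d(BEHIZ,DMO)=472/15
iteration 7: select BEHIZ,DMO (d=472/15); attach at lengths (37/30, 56/15); label the merged cluster BDEHIMOZ
final tree: (((B:25/4,(H:2,Z:2):17/4):33/4,(E:10,I:10):9/2):37/30,(D:12,(M:9/2,O:9/2):15/2):56/15)
total length: 4843/60

33/4,9/2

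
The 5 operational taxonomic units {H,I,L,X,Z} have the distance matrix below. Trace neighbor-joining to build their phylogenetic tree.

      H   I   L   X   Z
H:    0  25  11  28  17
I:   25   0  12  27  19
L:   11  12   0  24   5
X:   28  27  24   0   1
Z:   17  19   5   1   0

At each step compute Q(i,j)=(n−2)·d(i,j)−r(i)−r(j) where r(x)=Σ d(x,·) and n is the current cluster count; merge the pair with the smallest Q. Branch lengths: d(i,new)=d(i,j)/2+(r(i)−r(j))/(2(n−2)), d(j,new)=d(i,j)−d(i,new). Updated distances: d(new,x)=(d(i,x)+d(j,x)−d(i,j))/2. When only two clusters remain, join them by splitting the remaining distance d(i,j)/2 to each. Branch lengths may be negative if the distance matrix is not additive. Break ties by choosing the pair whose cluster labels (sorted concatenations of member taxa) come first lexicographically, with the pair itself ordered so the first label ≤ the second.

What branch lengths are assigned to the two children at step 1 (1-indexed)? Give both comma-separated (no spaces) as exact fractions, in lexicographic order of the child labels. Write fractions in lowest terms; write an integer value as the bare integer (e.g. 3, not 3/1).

41/6,-35/6

iteration 1: select X,Z (d=1, Q=-119); attach at lengths (41/6, -35/6); label the merged cluster XZ
  updated: d(H,XZ)=22, d(I,XZ)=45/2, d(L,XZ)=14
iteration 2: select H,L (d=11, Q=-73); attach at lengths (43/4, 1/4); label the merged cluster HL
  updated: d(HL,I)=13, d(HL,XZ)=25/2
iteration 3: select HL,I (d=13, Q=-48); attach at lengths (3/2, 23/2); label the merged cluster HIL
  updated: d(HIL,XZ)=11
iteration 4: select HIL,XZ (d=11); attach at lengths (11/2, 11/2); label the merged cluster HILXZ
final tree: (((H:43/4,L:1/4):3/2,I:23/2):11/2,(X:41/6,Z:-35/6):11/2)
total length: 36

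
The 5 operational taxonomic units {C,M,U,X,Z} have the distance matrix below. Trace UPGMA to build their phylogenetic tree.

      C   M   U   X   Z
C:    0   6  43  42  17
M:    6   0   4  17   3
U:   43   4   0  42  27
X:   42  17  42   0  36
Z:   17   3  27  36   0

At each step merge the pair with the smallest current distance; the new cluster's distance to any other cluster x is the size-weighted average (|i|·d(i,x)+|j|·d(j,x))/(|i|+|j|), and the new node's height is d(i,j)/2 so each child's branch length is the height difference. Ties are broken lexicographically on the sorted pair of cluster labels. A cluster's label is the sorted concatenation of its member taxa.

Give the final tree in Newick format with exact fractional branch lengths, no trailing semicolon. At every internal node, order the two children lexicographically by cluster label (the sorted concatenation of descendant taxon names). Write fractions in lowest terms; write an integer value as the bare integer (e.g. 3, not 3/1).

iteration 1: select M,Z (d=3); attach at lengths (3/2, 3/2); label the merged cluster MZ
  updated: d(C,MZ)=23/2, d(MZ,U)=31/2, d(MZ,X)=53/2
iteration 2: select C,MZ (d=23/2); attach at lengths (23/4, 17/4); label the merged cluster CMZ
  updated: d(CMZ,U)=74/3, d(CMZ,X)=95/3
iteration 3: select CMZ,U (d=74/3); attach at lengths (79/12, 37/3); label the merged cluster CMUZ
  updated: d(CMUZ,X)=137/4
iteration 4: select CMUZ,X (d=137/4); attach at lengths (115/24, 137/8); label the merged cluster CMUXZ
final tree: (((C:23/4,(M:3/2,Z:3/2):17/4):79/12,U:37/3):115/24,X:137/8)
total length: 323/6

(((C:23/4,(M:3/2,Z:3/2):17/4):79/12,U:37/3):115/24,X:137/8)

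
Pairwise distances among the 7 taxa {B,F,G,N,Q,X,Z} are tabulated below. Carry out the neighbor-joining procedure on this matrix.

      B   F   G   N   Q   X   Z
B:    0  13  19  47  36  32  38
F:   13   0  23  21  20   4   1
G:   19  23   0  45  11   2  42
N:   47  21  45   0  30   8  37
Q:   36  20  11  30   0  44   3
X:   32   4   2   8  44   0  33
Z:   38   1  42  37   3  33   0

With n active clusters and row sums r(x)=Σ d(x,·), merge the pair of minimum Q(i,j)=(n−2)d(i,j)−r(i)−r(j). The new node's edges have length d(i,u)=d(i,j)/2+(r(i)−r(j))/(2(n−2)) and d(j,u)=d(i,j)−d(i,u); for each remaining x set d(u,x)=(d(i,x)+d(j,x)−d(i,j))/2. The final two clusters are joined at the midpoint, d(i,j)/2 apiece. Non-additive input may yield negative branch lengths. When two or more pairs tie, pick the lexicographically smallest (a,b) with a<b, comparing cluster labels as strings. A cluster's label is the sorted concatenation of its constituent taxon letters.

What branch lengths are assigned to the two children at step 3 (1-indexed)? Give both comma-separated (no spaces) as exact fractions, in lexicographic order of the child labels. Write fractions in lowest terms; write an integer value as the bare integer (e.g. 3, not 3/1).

1. join Q+Z (d=3, Q=-283) ⇒ QZ; edges |Q|=1/2, |Z|=5/2
  updated: d(B,QZ)=71/2, d(F,QZ)=9, d(G,QZ)=25, d(N,QZ)=32, d(QZ,X)=37
2. join N+X (d=8, Q=-204) ⇒ NX; edges |N|=51/4, |X|=-19/4
  updated: d(B,NX)=71/2, d(F,NX)=17/2, d(G,NX)=39/2, d(NX,QZ)=61/2
3. join B+G (d=19, Q=-265/2) ⇒ BG; edges |B|=49/4, |G|=27/4
  updated: d(BG,F)=17/2, d(BG,NX)=18, d(BG,QZ)=83/4
4. join BG+NX (d=18, Q=-273/4) ⇒ BGNX; edges |BG|=105/16, |NX|=183/16
  updated: d(BGNX,F)=-1/2, d(BGNX,QZ)=133/8
5. join BGNX+F (d=-1/2, Q=-201/8) ⇒ BFGNX; edges |BGNX|=57/16, |F|=-65/16
  updated: d(BFGNX,QZ)=209/16
6. join BFGNX+QZ (d=209/16) ⇒ BFGNQXZ; edges |BFGNX|=209/32, |QZ|=209/32
final tree: ((((B:49/4,G:27/4):105/16,(N:51/4,X:-19/4):183/16):57/16,F:-65/16):209/32,(Q:1/2,Z:5/2):209/32)
total length: 969/16

49/4,27/4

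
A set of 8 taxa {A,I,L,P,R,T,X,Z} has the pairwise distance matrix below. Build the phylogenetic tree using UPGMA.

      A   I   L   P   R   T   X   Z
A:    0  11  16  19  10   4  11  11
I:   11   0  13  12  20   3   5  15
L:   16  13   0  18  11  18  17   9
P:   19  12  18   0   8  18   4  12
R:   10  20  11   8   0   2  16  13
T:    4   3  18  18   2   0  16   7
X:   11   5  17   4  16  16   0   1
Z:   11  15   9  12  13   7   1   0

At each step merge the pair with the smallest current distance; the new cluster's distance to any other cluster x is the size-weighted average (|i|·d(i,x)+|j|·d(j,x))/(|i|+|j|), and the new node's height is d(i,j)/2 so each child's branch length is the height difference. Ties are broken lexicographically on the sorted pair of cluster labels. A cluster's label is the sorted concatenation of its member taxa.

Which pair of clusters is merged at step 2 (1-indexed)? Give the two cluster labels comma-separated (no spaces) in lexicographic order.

iteration 1: select X,Z (d=1); attach at lengths (1/2, 1/2); label the merged cluster XZ
  updated: d(A,XZ)=11, d(I,XZ)=10, d(L,XZ)=13, d(P,XZ)=8, d(R,XZ)=29/2, d(T,XZ)=23/2
iteration 2: select R,T (d=2); attach at lengths (1, 1); label the merged cluster RT
  updated: d(A,RT)=7, d(I,RT)=23/2, d(L,RT)=29/2, d(P,RT)=13, d(RT,XZ)=13
iteration 3: select A,RT (d=7); attach at lengths (7/2, 5/2); label the merged cluster ART
  updated: d(ART,I)=34/3, d(ART,L)=15, d(ART,P)=15, d(ART,XZ)=37/3
iteration 4: select P,XZ (d=8); attach at lengths (4, 7/2); label the merged cluster PXZ
  updated: d(ART,PXZ)=119/9, d(I,PXZ)=32/3, d(L,PXZ)=44/3
iteration 5: select I,PXZ (d=32/3); attach at lengths (16/3, 4/3); label the merged cluster IPXZ
  updated: d(ART,IPXZ)=51/4, d(IPXZ,L)=57/4
iteration 6: select ART,IPXZ (d=51/4); attach at lengths (23/8, 25/24); label the merged cluster AIPRTXZ
  updated: d(AIPRTXZ,L)=102/7
iteration 7: select AIPRTXZ,L (d=102/7); attach at lengths (51/56, 51/7); label the merged cluster AILPRTXZ
final tree: (((A:7/2,(R:1,T:1):5/2):23/8,(I:16/3,(P:4,(X:1/2,Z:1/2):7/2):4/3):25/24):51/56,L:51/7)
total length: 5927/168

R,T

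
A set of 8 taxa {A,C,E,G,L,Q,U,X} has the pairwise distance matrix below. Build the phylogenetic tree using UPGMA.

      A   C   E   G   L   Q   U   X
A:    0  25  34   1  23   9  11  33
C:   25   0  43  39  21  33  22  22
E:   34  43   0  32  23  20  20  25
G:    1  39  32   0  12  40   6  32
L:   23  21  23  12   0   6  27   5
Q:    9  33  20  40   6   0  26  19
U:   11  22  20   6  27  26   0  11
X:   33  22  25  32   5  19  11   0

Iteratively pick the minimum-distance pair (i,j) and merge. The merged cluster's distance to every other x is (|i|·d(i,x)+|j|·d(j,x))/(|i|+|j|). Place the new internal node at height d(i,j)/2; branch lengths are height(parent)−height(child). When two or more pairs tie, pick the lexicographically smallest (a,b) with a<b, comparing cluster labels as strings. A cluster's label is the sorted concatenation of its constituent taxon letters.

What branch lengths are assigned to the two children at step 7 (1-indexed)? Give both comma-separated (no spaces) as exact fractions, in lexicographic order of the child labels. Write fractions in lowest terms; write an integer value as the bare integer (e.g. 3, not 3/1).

iteration 1: select A,G (d=1); attach at lengths (1/2, 1/2); label the merged cluster AG
  updated: d(AG,C)=32, d(AG,E)=33, d(AG,L)=35/2, d(AG,Q)=49/2, d(AG,U)=17/2, d(AG,X)=65/2
iteration 2: select L,X (d=5); attach at lengths (5/2, 5/2); label the merged cluster LX
  updated: d(AG,LX)=25, d(C,LX)=43/2, d(E,LX)=24, d(LX,Q)=25/2, d(LX,U)=19
iteration 3: select AG,U (d=17/2); attach at lengths (15/4, 17/4); label the merged cluster AGU
  updated: d(AGU,C)=86/3, d(AGU,E)=86/3, d(AGU,LX)=23, d(AGU,Q)=25
iteration 4: select LX,Q (d=25/2); attach at lengths (15/4, 25/4); label the merged cluster LQX
  updated: d(AGU,LQX)=71/3, d(C,LQX)=76/3, d(E,LQX)=68/3
iteration 5: select E,LQX (d=68/3); attach at lengths (34/3, 61/12); label the merged cluster ELQX
  updated: d(AGU,ELQX)=299/12, d(C,ELQX)=119/4
iteration 6: select AGU,ELQX (d=299/12); attach at lengths (197/24, 9/8); label the merged cluster AEGLQUX
  updated: d(AEGLQUX,C)=205/7
iteration 7: select AEGLQUX,C (d=205/7); attach at lengths (367/168, 205/14); label the merged cluster ACEGLQUX
final tree: ((((A:1/2,G:1/2):15/4,U:17/4):197/24,(E:34/3,((L:5/2,X:5/2):15/4,Q:25/4):61/12):9/8):367/168,C:205/14)
total length: 11185/168

367/168,205/14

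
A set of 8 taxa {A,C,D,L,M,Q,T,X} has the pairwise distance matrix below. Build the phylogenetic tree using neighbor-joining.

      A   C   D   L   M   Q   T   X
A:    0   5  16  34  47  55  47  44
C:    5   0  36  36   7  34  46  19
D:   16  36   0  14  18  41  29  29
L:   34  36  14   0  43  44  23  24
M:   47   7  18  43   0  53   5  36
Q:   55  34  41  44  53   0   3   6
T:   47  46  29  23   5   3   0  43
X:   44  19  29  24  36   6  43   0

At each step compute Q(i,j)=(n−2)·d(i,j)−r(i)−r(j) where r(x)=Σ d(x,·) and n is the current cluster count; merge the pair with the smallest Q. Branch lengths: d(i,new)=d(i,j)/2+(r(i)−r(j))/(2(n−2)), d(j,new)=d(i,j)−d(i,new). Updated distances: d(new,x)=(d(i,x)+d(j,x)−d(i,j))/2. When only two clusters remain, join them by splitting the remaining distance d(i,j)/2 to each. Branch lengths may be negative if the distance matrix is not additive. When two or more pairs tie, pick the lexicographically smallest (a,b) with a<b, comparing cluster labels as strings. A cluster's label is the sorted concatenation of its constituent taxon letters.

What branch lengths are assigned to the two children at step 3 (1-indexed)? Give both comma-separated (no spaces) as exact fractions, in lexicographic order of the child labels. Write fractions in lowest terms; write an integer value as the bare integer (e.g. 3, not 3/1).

57/16,167/16

step 1: merge (Q,T) at d=3, Q=-414; branch lengths Q→29/6, T→-11/6; new cluster QT
  updated: d(A,QT)=99/2, d(C,QT)=77/2, d(D,QT)=67/2, d(L,QT)=32, d(M,QT)=55/2, d(QT,X)=23
step 2: merge (A,C) at d=5, Q=-312; branch lengths A→79/10, C→-29/10; new cluster AC
  updated: d(AC,D)=47/2, d(AC,L)=65/2, d(AC,M)=49/2, d(AC,QT)=83/2, d(AC,X)=29
step 3: merge (D,L) at d=14, Q=-415/2; branch lengths D→57/16, L→167/16; new cluster DL
  updated: d(AC,DL)=21, d(DL,M)=47/2, d(DL,QT)=103/4, d(DL,X)=39/2
step 4: merge (QT,X) at d=23, Q=-625/4; branch lengths QT→317/24, X→235/24; new cluster QTX
  updated: d(AC,QTX)=95/4, d(DL,QTX)=89/8, d(M,QTX)=81/4
step 5: merge (AC,M) at d=49/2, Q=-177/2; branch lengths AC→25/2, M→12; new cluster ACM
  updated: d(ACM,DL)=10, d(ACM,QTX)=39/4
step 6: merge (ACM,DL) at d=10, Q=-247/8; branch lengths ACM→69/16, DL→91/16; new cluster ACDLM
  updated: d(ACDLM,QTX)=87/16
step 7: merge (ACDLM,QTX) at d=87/16; branch lengths ACDLM→87/32, QTX→87/32; new cluster ACDLMQTX
final tree: ((((A:79/10,C:-29/10):25/2,M:12):69/16,(D:57/16,L:167/16):91/16):87/32,((Q:29/6,T:-11/6):317/24,X:235/24):87/32)
total length: 1359/16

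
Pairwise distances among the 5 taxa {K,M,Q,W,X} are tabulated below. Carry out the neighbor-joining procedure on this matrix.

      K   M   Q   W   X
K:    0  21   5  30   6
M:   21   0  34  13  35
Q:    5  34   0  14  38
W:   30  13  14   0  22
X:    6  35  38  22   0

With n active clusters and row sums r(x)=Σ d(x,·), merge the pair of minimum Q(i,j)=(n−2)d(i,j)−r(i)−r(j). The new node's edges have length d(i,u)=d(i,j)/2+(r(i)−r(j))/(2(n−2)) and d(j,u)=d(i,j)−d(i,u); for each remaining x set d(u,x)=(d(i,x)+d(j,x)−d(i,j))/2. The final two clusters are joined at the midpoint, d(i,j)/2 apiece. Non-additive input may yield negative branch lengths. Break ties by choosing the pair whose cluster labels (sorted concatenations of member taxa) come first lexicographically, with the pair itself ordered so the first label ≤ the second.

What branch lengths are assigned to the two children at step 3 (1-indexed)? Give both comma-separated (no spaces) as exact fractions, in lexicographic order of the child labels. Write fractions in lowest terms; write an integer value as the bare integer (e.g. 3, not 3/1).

iteration 1: select K,X (d=6, Q=-145); attach at lengths (-7/2, 19/2); label the merged cluster KX
  updated: d(KX,M)=25, d(KX,Q)=37/2, d(KX,W)=23
iteration 2: select KX,Q (d=37/2, Q=-96); attach at lengths (37/4, 37/4); label the merged cluster KQX
  updated: d(KQX,M)=81/4, d(KQX,W)=37/4
iteration 3: select KQX,M (d=81/4, Q=-85/2); attach at lengths (33/4, 12); label the merged cluster KMQX
  updated: d(KMQX,W)=1
iteration 4: select KMQX,W (d=1); attach at lengths (1/2, 1/2); label the merged cluster KMQWX
final tree: ((((K:-7/2,X:19/2):37/4,Q:37/4):33/4,M:12):1/2,W:1/2)
total length: 183/4

33/4,12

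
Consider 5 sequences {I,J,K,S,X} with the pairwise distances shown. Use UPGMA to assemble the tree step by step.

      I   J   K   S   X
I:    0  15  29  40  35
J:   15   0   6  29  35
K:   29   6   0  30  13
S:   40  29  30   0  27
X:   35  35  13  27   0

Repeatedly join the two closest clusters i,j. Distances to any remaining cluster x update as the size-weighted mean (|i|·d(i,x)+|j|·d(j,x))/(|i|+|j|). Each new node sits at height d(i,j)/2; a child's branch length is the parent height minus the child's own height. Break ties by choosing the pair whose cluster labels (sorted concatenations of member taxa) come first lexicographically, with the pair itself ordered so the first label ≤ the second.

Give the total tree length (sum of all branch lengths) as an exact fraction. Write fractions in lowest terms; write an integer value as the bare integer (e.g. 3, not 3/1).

347/6

step 1: merge (J,K) at d=6; branch lengths J→3, K→3; new cluster JK
  updated: d(I,JK)=22, d(JK,S)=59/2, d(JK,X)=24
step 2: merge (I,JK) at d=22; branch lengths I→11, JK→8; new cluster IJK
  updated: d(IJK,S)=33, d(IJK,X)=83/3
step 3: merge (S,X) at d=27; branch lengths S→27/2, X→27/2; new cluster SX
  updated: d(IJK,SX)=91/3
step 4: merge (IJK,SX) at d=91/3; branch lengths IJK→25/6, SX→5/3; new cluster IJKSX
final tree: ((I:11,(J:3,K:3):8):25/6,(S:27/2,X:27/2):5/3)
total length: 347/6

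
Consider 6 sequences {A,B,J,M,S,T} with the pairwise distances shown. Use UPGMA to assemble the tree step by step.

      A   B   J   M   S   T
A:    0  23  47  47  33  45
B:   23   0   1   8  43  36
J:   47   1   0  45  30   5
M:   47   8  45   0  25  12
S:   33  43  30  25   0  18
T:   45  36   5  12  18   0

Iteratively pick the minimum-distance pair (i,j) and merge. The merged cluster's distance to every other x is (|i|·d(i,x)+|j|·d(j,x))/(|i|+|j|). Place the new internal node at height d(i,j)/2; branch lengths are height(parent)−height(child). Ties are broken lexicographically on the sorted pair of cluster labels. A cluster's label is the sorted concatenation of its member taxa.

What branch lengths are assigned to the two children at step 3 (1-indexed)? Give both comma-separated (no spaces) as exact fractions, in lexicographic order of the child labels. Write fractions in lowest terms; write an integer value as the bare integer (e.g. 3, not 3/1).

19/4,43/4

1. join B+J (d=1) ⇒ BJ; edges |B|=1/2, |J|=1/2
  updated: d(A,BJ)=35, d(BJ,M)=53/2, d(BJ,S)=73/2, d(BJ,T)=41/2
2. join M+T (d=12) ⇒ MT; edges |M|=6, |T|=6
  updated: d(A,MT)=46, d(BJ,MT)=47/2, d(MT,S)=43/2
3. join MT+S (d=43/2) ⇒ MST; edges |MT|=19/4, |S|=43/4
  updated: d(A,MST)=125/3, d(BJ,MST)=167/6
4. join BJ+MST (d=167/6) ⇒ BJMST; edges |BJ|=161/12, |MST|=19/6
  updated: d(A,BJMST)=39
5. join A+BJMST (d=39) ⇒ ABJMST; edges |A|=39/2, |BJMST|=67/12
final tree: (A:39/2,((B:1/2,J:1/2):161/12,((M:6,T:6):19/4,S:43/4):19/6):67/12)
total length: 421/6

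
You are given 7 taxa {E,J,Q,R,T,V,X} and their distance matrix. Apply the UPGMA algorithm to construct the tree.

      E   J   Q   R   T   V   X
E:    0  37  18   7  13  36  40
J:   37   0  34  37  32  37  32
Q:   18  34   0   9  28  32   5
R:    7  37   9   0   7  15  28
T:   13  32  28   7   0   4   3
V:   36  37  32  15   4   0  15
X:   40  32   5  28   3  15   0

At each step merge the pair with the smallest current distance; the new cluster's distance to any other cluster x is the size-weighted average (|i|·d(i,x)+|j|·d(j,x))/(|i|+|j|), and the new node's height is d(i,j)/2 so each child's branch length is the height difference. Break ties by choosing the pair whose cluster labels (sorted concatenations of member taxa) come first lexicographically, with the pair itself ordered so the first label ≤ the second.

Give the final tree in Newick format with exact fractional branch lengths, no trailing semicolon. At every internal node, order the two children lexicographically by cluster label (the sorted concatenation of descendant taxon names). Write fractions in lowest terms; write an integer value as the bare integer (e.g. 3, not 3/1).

iteration 1: select T,X (d=3); attach at lengths (3/2, 3/2); label the merged cluster TX
  updated: d(E,TX)=53/2, d(J,TX)=32, d(Q,TX)=33/2, d(R,TX)=35/2, d(TX,V)=19/2
iteration 2: select E,R (d=7); attach at lengths (7/2, 7/2); label the merged cluster ER
  updated: d(ER,J)=37, d(ER,Q)=27/2, d(ER,TX)=22, d(ER,V)=51/2
iteration 3: select TX,V (d=19/2); attach at lengths (13/4, 19/4); label the merged cluster TVX
  updated: d(ER,TVX)=139/6, d(J,TVX)=101/3, d(Q,TVX)=65/3
iteration 4: select ER,Q (d=27/2); attach at lengths (13/4, 27/4); label the merged cluster EQR
  updated: d(EQR,J)=36, d(EQR,TVX)=68/3
iteration 5: select EQR,TVX (d=68/3); attach at lengths (55/12, 79/12); label the merged cluster EQRTVX
  updated: d(EQRTVX,J)=209/6
iteration 6: select EQRTVX,J (d=209/6); attach at lengths (73/12, 209/12); label the merged cluster EJQRTVX
final tree: ((((E:7/2,R:7/2):13/4,Q:27/4):55/12,((T:3/2,X:3/2):13/4,V:19/4):79/12):73/12,J:209/12)
total length: 188/3

((((E:7/2,R:7/2):13/4,Q:27/4):55/12,((T:3/2,X:3/2):13/4,V:19/4):79/12):73/12,J:209/12)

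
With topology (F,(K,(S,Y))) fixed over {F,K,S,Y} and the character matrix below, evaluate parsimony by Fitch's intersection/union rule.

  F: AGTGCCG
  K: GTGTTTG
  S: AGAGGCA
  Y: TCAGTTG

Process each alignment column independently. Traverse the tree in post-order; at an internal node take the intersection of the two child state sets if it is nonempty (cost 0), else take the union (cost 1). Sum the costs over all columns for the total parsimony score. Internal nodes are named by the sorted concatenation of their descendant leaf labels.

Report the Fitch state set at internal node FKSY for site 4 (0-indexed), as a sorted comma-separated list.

[col 0] SY: children S:{A}, Y:{T} ∪→ {A,T}; cost 1
[col 0] KSY: children K:{G}, SY:{A,T} ∪→ {A,G,T}; cost 1
[col 0] FKSY: children F:{A}, KSY:{A,G,T} ∩→ {A}; cost 0
[col 1] SY: children S:{G}, Y:{C} ∪→ {C,G}; cost 1
[col 1] KSY: children K:{T}, SY:{C,G} ∪→ {C,G,T}; cost 1
[col 1] FKSY: children F:{G}, KSY:{C,G,T} ∩→ {G}; cost 0
[col 2] SY: children S:{A}, Y:{A} ∩→ {A}; cost 0
[col 2] KSY: children K:{G}, SY:{A} ∪→ {A,G}; cost 1
[col 2] FKSY: children F:{T}, KSY:{A,G} ∪→ {A,G,T}; cost 1
[col 3] SY: children S:{G}, Y:{G} ∩→ {G}; cost 0
[col 3] KSY: children K:{T}, SY:{G} ∪→ {G,T}; cost 1
[col 3] FKSY: children F:{G}, KSY:{G,T} ∩→ {G}; cost 0
[col 4] SY: children S:{G}, Y:{T} ∪→ {G,T}; cost 1
[col 4] KSY: children K:{T}, SY:{G,T} ∩→ {T}; cost 0
[col 4] FKSY: children F:{C}, KSY:{T} ∪→ {C,T}; cost 1
[col 5] SY: children S:{C}, Y:{T} ∪→ {C,T}; cost 1
[col 5] KSY: children K:{T}, SY:{C,T} ∩→ {T}; cost 0
[col 5] FKSY: children F:{C}, KSY:{T} ∪→ {C,T}; cost 1
[col 6] SY: children S:{A}, Y:{G} ∪→ {A,G}; cost 1
[col 6] KSY: children K:{G}, SY:{A,G} ∩→ {G}; cost 0
[col 6] FKSY: children F:{G}, KSY:{G} ∩→ {G}; cost 0
per-site changes: [2, 2, 2, 1, 2, 2, 1]; total = 12

C,T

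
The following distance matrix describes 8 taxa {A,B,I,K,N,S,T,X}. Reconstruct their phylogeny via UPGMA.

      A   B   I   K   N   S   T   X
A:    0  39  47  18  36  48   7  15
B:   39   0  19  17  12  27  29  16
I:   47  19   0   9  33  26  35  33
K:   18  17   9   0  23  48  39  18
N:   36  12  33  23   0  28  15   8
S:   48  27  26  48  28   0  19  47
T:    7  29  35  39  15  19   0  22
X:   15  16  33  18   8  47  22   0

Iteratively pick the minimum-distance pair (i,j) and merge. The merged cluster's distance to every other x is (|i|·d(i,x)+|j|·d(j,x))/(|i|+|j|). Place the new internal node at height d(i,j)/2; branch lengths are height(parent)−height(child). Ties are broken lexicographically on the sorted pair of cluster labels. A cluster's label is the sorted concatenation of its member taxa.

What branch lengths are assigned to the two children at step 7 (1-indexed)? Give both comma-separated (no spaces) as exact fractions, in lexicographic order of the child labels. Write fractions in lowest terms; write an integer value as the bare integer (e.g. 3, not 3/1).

iteration 1: select A,T (d=7); attach at lengths (7/2, 7/2); label the merged cluster AT
  updated: d(AT,B)=34, d(AT,I)=41, d(AT,K)=57/2, d(AT,N)=51/2, d(AT,S)=67/2, d(AT,X)=37/2
iteration 2: select N,X (d=8); attach at lengths (4, 4); label the merged cluster NX
  updated: d(AT,NX)=22, d(B,NX)=14, d(I,NX)=33, d(K,NX)=41/2, d(NX,S)=75/2
iteration 3: select I,K (d=9); attach at lengths (9/2, 9/2); label the merged cluster IK
  updated: d(AT,IK)=139/4, d(B,IK)=18, d(IK,NX)=107/4, d(IK,S)=37
iteration 4: select B,NX (d=14); attach at lengths (7, 3); label the merged cluster BNX
  updated: d(AT,BNX)=26, d(BNX,IK)=143/6, d(BNX,S)=34
iteration 5: select BNX,IK (d=143/6); attach at lengths (59/12, 89/12); label the merged cluster BIKNX
  updated: d(AT,BIKNX)=59/2, d(BIKNX,S)=176/5
iteration 6: select AT,BIKNX (d=59/2); attach at lengths (45/4, 17/6); label the merged cluster ABIKNTX
  updated: d(ABIKNTX,S)=243/7
iteration 7: select ABIKNTX,S (d=243/7); attach at lengths (73/28, 243/14); label the merged cluster ABIKNSTX
final tree: (((A:7/2,T:7/2):45/4,((B:7,(N:4,X:4):3):59/12,(I:9/2,K:9/2):89/12):17/6):73/28,S:243/14)
total length: 1688/21

73/28,243/14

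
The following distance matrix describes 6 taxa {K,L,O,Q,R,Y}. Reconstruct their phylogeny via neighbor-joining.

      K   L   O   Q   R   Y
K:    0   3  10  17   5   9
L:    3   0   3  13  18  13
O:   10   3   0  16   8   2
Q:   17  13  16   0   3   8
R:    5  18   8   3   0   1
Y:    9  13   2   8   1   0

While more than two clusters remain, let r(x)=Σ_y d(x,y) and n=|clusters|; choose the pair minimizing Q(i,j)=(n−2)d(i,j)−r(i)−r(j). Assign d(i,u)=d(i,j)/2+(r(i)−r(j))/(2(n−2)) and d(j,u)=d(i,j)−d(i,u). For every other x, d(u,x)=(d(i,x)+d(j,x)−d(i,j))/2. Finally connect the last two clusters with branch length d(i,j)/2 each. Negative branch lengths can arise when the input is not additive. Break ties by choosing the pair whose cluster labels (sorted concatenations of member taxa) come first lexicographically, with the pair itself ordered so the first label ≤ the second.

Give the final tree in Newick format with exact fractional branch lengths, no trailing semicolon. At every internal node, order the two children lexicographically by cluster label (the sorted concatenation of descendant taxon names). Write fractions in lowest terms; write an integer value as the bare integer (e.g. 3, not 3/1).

iteration 1: select K,L (d=3, Q=-82); attach at lengths (3/4, 9/4); label the merged cluster KL
  updated: d(KL,O)=5, d(KL,Q)=27/2, d(KL,R)=10, d(KL,Y)=19/2
iteration 2: select KL,O (d=5, Q=-54); attach at lengths (11/3, 4/3); label the merged cluster KLO
  updated: d(KLO,Q)=49/4, d(KLO,R)=13/2, d(KLO,Y)=13/4
iteration 3: select KLO,Y (d=13/4, Q=-111/4); attach at lengths (65/16, -13/16); label the merged cluster KLOY
  updated: d(KLOY,Q)=17/2, d(KLOY,R)=17/8
iteration 4: select KLOY,Q (d=17/2, Q=-109/8); attach at lengths (61/16, 75/16); label the merged cluster KLOQY
  updated: d(KLOQY,R)=-27/16
iteration 5: select KLOQY,R (d=-27/16); attach at lengths (-27/32, -27/32); label the merged cluster KLOQRY
final tree: (((((K:3/4,L:9/4):11/3,O:4/3):65/16,Y:-13/16):61/16,Q:75/16):-27/32,R:-27/32)
total length: 289/16

(((((K:3/4,L:9/4):11/3,O:4/3):65/16,Y:-13/16):61/16,Q:75/16):-27/32,R:-27/32)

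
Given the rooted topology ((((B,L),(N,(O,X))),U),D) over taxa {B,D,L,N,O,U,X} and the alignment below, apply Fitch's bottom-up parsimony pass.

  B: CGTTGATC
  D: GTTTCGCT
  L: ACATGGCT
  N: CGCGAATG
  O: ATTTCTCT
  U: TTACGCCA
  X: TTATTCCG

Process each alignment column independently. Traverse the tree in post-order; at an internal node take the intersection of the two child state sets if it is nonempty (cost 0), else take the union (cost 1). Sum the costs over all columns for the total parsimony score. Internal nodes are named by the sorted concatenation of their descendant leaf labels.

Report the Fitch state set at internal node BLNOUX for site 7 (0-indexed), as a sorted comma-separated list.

site 0, node BL: B={C} ∪ L={A} → {A,C} (+1)
site 0, node OX: O={A} ∪ X={T} → {A,T} (+1)
site 0, node NOX: N={C} ∪ OX={A,T} → {A,C,T} (+1)
site 0, node BLNOX: BL={A,C} ∩ NOX={A,C,T} → {A,C} (+0)
site 0, node BLNOUX: BLNOX={A,C} ∪ U={T} → {A,C,T} (+1)
site 0, node BDLNOUX: BLNOUX={A,C,T} ∪ D={G} → {A,C,G,T} (+1)
site 1, node BL: B={G} ∪ L={C} → {C,G} (+1)
site 1, node OX: O={T} ∩ X={T} → {T} (+0)
site 1, node NOX: N={G} ∪ OX={T} → {G,T} (+1)
site 1, node BLNOX: BL={C,G} ∩ NOX={G,T} → {G} (+0)
site 1, node BLNOUX: BLNOX={G} ∪ U={T} → {G,T} (+1)
site 1, node BDLNOUX: BLNOUX={G,T} ∩ D={T} → {T} (+0)
site 2, node BL: B={T} ∪ L={A} → {A,T} (+1)
site 2, node OX: O={T} ∪ X={A} → {A,T} (+1)
site 2, node NOX: N={C} ∪ OX={A,T} → {A,C,T} (+1)
site 2, node BLNOX: BL={A,T} ∩ NOX={A,C,T} → {A,T} (+0)
site 2, node BLNOUX: BLNOX={A,T} ∩ U={A} → {A} (+0)
site 2, node BDLNOUX: BLNOUX={A} ∪ D={T} → {A,T} (+1)
site 3, node BL: B={T} ∩ L={T} → {T} (+0)
site 3, node OX: O={T} ∩ X={T} → {T} (+0)
site 3, node NOX: N={G} ∪ OX={T} → {G,T} (+1)
site 3, node BLNOX: BL={T} ∩ NOX={G,T} → {T} (+0)
site 3, node BLNOUX: BLNOX={T} ∪ U={C} → {C,T} (+1)
site 3, node BDLNOUX: BLNOUX={C,T} ∩ D={T} → {T} (+0)
site 4, node BL: B={G} ∩ L={G} → {G} (+0)
site 4, node OX: O={C} ∪ X={T} → {C,T} (+1)
site 4, node NOX: N={A} ∪ OX={C,T} → {A,C,T} (+1)
site 4, node BLNOX: BL={G} ∪ NOX={A,C,T} → {A,C,G,T} (+1)
site 4, node BLNOUX: BLNOX={A,C,G,T} ∩ U={G} → {G} (+0)
site 4, node BDLNOUX: BLNOUX={G} ∪ D={C} → {C,G} (+1)
site 5, node BL: B={A} ∪ L={G} → {A,G} (+1)
site 5, node OX: O={T} ∪ X={C} → {C,T} (+1)
site 5, node NOX: N={A} ∪ OX={C,T} → {A,C,T} (+1)
site 5, node BLNOX: BL={A,G} ∩ NOX={A,C,T} → {A} (+0)
site 5, node BLNOUX: BLNOX={A} ∪ U={C} → {A,C} (+1)
site 5, node BDLNOUX: BLNOUX={A,C} ∪ D={G} → {A,C,G} (+1)
site 6, node BL: B={T} ∪ L={C} → {C,T} (+1)
site 6, node OX: O={C} ∩ X={C} → {C} (+0)
site 6, node NOX: N={T} ∪ OX={C} → {C,T} (+1)
site 6, node BLNOX: BL={C,T} ∩ NOX={C,T} → {C,T} (+0)
site 6, node BLNOUX: BLNOX={C,T} ∩ U={C} → {C} (+0)
site 6, node BDLNOUX: BLNOUX={C} ∩ D={C} → {C} (+0)
site 7, node BL: B={C} ∪ L={T} → {C,T} (+1)
site 7, node OX: O={T} ∪ X={G} → {G,T} (+1)
site 7, node NOX: N={G} ∩ OX={G,T} → {G} (+0)
site 7, node BLNOX: BL={C,T} ∪ NOX={G} → {C,G,T} (+1)
site 7, node BLNOUX: BLNOX={C,G,T} ∪ U={A} → {A,C,G,T} (+1)
site 7, node BDLNOUX: BLNOUX={A,C,G,T} ∩ D={T} → {T} (+0)
per-site changes: [5, 3, 4, 2, 4, 5, 2, 4]; total = 29

A,C,G,T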